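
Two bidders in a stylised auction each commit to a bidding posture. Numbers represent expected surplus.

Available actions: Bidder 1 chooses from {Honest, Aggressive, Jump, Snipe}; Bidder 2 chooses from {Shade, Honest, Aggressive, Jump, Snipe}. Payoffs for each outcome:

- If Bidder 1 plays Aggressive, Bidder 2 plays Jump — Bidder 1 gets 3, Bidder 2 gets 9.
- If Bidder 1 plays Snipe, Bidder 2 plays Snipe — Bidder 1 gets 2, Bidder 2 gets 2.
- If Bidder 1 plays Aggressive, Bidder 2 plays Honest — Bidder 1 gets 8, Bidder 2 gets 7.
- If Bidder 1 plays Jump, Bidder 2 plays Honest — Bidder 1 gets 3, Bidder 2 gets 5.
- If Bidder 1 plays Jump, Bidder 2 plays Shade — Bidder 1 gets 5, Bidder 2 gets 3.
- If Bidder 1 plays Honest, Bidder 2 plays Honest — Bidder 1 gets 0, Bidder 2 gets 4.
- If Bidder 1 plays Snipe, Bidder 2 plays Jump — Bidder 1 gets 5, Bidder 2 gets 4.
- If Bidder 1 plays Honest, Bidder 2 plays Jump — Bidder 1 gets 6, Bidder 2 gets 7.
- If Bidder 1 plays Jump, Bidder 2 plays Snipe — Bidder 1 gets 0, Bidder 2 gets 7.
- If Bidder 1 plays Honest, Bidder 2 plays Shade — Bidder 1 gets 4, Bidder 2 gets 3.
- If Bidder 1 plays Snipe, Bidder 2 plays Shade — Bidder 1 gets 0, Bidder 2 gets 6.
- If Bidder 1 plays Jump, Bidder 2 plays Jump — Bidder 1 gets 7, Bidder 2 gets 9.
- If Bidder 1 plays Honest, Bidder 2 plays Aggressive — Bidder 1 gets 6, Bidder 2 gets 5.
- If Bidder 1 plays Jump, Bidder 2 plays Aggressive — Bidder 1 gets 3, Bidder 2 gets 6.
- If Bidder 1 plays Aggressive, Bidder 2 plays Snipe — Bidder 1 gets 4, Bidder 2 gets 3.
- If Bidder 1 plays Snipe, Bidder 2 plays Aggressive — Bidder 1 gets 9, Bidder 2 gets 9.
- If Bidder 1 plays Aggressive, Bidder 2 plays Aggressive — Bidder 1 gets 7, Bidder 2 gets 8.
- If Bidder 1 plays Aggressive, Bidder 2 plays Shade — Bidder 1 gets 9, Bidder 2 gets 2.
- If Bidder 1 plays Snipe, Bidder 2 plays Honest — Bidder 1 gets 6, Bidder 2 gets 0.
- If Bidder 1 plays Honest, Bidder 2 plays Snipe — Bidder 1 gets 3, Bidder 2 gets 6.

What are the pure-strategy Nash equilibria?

(Honest, Shade): Bidder 1 can switch to Aggressive (4 → 9). Not NE.
(Honest, Honest): Bidder 1 can switch to Aggressive (0 → 8). Not NE.
(Honest, Aggressive): Bidder 1 can switch to Aggressive (6 → 7). Not NE.
(Honest, Jump): Bidder 1 can switch to Jump (6 → 7). Not NE.
(Honest, Snipe): Bidder 1 can switch to Aggressive (3 → 4). Not NE.
(Aggressive, Shade): Bidder 2 can switch to Honest (2 → 7). Not NE.
(Jump, Jump): Bidder 1 gets 7, best alternative 6; Bidder 2 gets 9, best alternative 7. No profitable deviation — NE.
(Snipe, Aggressive): Bidder 1 gets 9, best alternative 7; Bidder 2 gets 9, best alternative 6. No profitable deviation — NE.
(The remaining 12 profiles each have a profitable deviation by the same check.)

(Jump, Jump) and (Snipe, Aggressive)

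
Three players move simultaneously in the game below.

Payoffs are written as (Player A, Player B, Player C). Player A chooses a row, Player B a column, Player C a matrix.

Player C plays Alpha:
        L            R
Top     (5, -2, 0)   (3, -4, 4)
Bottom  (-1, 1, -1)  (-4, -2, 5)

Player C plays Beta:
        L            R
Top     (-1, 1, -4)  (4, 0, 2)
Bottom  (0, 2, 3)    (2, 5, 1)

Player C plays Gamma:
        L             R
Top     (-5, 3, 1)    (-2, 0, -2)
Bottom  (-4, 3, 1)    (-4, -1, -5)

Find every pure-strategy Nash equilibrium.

(Top, L, Alpha): Player C can switch to Gamma (0 → 1). Not NE.
(Top, L, Beta): Player A can switch to Bottom (-1 → 0). Not NE.
(Top, L, Gamma): Player A can switch to Bottom (-5 → -4). Not NE.
(Top, R, Alpha): Player B can switch to L (-4 → -2). Not NE.
(Top, R, Beta): Player B can switch to L (0 → 1). Not NE.
(Top, R, Gamma): Player B can switch to L (0 → 3). Not NE.
(The remaining 6 profiles each have a profitable deviation by the same check.)

There is no pure-strategy Nash equilibrium.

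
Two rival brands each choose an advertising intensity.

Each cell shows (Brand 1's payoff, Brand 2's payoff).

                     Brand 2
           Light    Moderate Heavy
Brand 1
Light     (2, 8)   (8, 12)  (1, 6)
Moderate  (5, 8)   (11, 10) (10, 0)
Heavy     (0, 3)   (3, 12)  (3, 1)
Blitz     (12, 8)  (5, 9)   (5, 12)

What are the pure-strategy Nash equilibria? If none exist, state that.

The unique pure-strategy Nash equilibrium is (Moderate, Moderate).

(Light, Light): Brand 1 can switch to Moderate (2 → 5). Not NE.
(Light, Moderate): Brand 1 can switch to Moderate (8 → 11). Not NE.
(Light, Heavy): Brand 1 can switch to Moderate (1 → 10). Not NE.
(Moderate, Light): Brand 1 can switch to Blitz (5 → 12). Not NE.
(Moderate, Moderate): Brand 1 gets 11, best alternative 8; Brand 2 gets 10, best alternative 8. No profitable deviation — NE.
(Moderate, Heavy): Brand 2 can switch to Light (0 → 8). Not NE.
(Heavy, Light): Brand 1 can switch to Light (0 → 2). Not NE.
(Heavy, Moderate): Brand 1 can switch to Light (3 → 8). Not NE.
(Heavy, Heavy): Brand 1 can switch to Moderate (3 → 10). Not NE.
(The remaining 3 profiles each have a profitable deviation by the same check.)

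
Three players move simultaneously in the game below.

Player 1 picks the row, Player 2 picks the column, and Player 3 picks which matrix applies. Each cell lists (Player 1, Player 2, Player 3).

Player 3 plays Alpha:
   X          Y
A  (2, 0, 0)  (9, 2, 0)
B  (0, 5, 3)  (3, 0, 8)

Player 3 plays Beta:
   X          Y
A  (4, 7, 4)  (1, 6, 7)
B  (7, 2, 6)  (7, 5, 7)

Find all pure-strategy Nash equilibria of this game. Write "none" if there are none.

Check each profile: it is a Nash equilibrium iff no player can strictly gain by switching unilaterally.
(A, X, Alpha): Player 2 can switch to Y (0 → 2). Not NE.
(A, X, Beta): Player 1 can switch to B (4 → 7). Not NE.
(A, Y, Alpha): Player 3 can switch to Beta (0 → 7). Not NE.
(A, Y, Beta): Player 1 can switch to B (1 → 7). Not NE.
(B, X, Alpha): Player 1 can switch to A (0 → 2). Not NE.
(B, X, Beta): Player 2 can switch to Y (2 → 5). Not NE.
(B, Y, Alpha): Player 1 can switch to A (3 → 9). Not NE.
(B, Y, Beta): Player 3 can switch to Alpha (7 → 8). Not NE.

This game has no pure Nash equilibrium.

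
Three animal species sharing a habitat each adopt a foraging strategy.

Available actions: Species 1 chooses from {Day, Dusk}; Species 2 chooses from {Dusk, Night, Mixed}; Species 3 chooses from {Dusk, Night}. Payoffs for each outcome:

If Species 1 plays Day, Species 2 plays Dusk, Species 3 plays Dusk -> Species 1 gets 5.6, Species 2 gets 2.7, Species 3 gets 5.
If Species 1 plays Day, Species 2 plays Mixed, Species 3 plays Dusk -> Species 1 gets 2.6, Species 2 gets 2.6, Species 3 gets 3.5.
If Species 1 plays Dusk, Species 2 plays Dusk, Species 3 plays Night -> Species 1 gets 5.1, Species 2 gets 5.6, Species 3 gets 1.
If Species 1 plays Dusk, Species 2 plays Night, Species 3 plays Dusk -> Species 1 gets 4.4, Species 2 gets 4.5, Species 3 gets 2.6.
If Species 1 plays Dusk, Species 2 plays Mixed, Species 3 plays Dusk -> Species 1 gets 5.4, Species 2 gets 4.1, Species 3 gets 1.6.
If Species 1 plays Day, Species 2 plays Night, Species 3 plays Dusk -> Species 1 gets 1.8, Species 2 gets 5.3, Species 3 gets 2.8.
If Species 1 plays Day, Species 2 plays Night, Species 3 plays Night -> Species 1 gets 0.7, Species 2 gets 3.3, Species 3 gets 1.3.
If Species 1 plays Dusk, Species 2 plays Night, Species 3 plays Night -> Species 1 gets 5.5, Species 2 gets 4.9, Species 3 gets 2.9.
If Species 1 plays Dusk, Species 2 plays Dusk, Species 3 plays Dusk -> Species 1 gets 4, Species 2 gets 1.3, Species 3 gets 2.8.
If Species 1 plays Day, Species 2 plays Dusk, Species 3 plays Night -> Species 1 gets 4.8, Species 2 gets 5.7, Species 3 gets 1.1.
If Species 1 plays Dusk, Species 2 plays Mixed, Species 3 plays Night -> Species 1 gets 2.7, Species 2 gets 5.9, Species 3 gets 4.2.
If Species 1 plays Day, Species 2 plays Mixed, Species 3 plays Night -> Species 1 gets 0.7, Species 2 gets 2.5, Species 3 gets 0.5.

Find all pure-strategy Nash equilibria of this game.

Pure NE: (Dusk, Mixed, Night)

Check each profile: it is a Nash equilibrium iff no player can strictly gain by switching unilaterally.
(Day, Dusk, Dusk): Species 2 can switch to Night (2.7 → 5.3). Not NE.
(Day, Dusk, Night): Species 1 can switch to Dusk (4.8 → 5.1). Not NE.
(Day, Night, Dusk): Species 1 can switch to Dusk (1.8 → 4.4). Not NE.
(Day, Night, Night): Species 1 can switch to Dusk (0.7 → 5.5). Not NE.
(Day, Mixed, Dusk): Species 1 can switch to Dusk (2.6 → 5.4). Not NE.
(Day, Mixed, Night): Species 1 can switch to Dusk (0.7 → 2.7). Not NE.
(Dusk, Mixed, Night): Species 1 gets 2.7, best alternative 0.7; Species 2 gets 5.9, best alternative 5.6; Species 3 gets 4.2, best alternative 1.6. No profitable deviation — NE.
(The remaining 5 profiles each have a profitable deviation by the same check.)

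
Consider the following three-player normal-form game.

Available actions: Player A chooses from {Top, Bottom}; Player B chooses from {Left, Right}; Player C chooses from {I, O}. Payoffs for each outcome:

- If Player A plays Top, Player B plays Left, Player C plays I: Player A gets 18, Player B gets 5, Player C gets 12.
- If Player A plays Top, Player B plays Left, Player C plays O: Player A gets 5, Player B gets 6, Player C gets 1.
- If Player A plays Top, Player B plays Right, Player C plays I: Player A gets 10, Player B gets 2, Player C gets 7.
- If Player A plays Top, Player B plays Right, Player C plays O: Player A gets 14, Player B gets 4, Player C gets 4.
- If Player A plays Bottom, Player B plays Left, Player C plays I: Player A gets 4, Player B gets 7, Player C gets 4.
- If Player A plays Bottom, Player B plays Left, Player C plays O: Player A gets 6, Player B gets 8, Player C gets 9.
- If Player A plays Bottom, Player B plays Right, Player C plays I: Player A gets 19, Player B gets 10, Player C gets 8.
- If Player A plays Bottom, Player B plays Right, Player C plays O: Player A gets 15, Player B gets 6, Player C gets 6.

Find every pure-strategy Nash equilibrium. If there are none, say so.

Pure-strategy Nash equilibria: (Top, Left, I), (Bottom, Left, O), (Bottom, Right, I)

(Top, Left, I): Player A gets 18, best alternative 4; Player B gets 5, best alternative 2; Player C gets 12, best alternative 1. No profitable deviation — NE.
(Top, Left, O): Player A can switch to Bottom (5 → 6). Not NE.
(Top, Right, I): Player A can switch to Bottom (10 → 19). Not NE.
(Top, Right, O): Player A can switch to Bottom (14 → 15). Not NE.
(Bottom, Left, I): Player A can switch to Top (4 → 18). Not NE.
(Bottom, Left, O): Player A gets 6, best alternative 5; Player B gets 8, best alternative 6; Player C gets 9, best alternative 4. No profitable deviation — NE.
(Bottom, Right, I): Player A gets 19, best alternative 10; Player B gets 10, best alternative 7; Player C gets 8, best alternative 6. No profitable deviation — NE.
(Bottom, Right, O): Player B can switch to Left (6 → 8). Not NE.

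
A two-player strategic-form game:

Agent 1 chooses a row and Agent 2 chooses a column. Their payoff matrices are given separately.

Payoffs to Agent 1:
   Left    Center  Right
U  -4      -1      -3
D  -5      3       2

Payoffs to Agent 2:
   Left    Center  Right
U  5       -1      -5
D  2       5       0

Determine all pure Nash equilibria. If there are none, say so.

The pure Nash equilibria are (U, Left) and (D, Center).

(U, Left): Agent 1 gets -4, best alternative -5; Agent 2 gets 5, best alternative -1. No profitable deviation — NE.
(U, Center): Agent 1 can switch to D (-1 → 3). Not NE.
(U, Right): Agent 1 can switch to D (-3 → 2). Not NE.
(D, Left): Agent 1 can switch to U (-5 → -4). Not NE.
(D, Center): Agent 1 gets 3, best alternative -1; Agent 2 gets 5, best alternative 2. No profitable deviation — NE.
(D, Right): Agent 2 can switch to Left (0 → 2). Not NE.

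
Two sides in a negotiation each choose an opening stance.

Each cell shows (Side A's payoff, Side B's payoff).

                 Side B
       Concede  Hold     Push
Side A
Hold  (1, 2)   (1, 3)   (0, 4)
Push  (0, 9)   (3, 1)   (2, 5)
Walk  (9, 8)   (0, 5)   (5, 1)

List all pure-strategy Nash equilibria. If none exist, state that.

The unique pure-strategy Nash equilibrium is (Walk, Concede).

Mark each player's best response to every combination of opponents' strategies; a profile where every player is best-responding is a pure Nash equilibrium.
Side A against Concede: payoffs 1, 0, 9 → best response Walk.
Side A against Hold: payoffs 1, 3, 0 → best response Push.
Side A against Push: payoffs 0, 2, 5 → best response Walk.
Side B against Hold: payoffs 2, 3, 4 → best response Push.
Side B against Push: payoffs 9, 1, 5 → best response Concede.
Side B against Walk: payoffs 8, 5, 1 → best response Concede.
Mutual best responses: (Walk, Concede).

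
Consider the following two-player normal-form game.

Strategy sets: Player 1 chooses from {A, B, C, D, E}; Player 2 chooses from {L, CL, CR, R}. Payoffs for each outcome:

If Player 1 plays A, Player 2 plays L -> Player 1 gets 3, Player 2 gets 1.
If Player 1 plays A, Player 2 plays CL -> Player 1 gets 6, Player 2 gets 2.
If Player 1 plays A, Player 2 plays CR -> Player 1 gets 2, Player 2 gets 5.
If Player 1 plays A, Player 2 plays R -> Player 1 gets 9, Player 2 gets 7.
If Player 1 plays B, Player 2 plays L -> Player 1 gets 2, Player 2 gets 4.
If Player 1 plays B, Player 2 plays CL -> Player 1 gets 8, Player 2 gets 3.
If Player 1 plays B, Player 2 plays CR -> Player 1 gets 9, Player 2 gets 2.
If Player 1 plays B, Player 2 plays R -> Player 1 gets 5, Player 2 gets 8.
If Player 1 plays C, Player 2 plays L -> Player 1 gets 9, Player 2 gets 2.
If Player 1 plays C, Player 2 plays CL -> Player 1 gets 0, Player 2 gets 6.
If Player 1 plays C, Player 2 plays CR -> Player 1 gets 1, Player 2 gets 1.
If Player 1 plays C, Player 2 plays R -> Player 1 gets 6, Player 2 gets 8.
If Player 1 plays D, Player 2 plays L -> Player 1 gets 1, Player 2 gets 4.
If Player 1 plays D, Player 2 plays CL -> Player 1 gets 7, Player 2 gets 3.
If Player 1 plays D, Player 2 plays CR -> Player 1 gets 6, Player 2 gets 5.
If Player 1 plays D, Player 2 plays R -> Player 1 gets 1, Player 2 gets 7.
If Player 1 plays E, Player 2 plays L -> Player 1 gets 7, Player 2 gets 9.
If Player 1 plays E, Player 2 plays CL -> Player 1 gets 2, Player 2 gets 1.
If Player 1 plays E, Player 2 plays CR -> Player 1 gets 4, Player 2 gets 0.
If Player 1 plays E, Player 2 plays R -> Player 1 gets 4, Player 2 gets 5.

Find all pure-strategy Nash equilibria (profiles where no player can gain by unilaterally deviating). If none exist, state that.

Player 1 against L: payoffs 3, 2, 9, 1, 7 → best response C.
Player 1 against CL: payoffs 6, 8, 0, 7, 2 → best response B.
Player 1 against CR: payoffs 2, 9, 1, 6, 4 → best response B.
Player 1 against R: payoffs 9, 5, 6, 1, 4 → best response A.
Player 2 against A: payoffs 1, 2, 5, 7 → best response R.
Player 2 against B: payoffs 4, 3, 2, 8 → best response R.
Player 2 against C: payoffs 2, 6, 1, 8 → best response R.
Player 2 against D: payoffs 4, 3, 5, 7 → best response R.
Player 2 against E: payoffs 9, 1, 0, 5 → best response L.
Mutual best responses: (A, R).

Pure NE: (A, R)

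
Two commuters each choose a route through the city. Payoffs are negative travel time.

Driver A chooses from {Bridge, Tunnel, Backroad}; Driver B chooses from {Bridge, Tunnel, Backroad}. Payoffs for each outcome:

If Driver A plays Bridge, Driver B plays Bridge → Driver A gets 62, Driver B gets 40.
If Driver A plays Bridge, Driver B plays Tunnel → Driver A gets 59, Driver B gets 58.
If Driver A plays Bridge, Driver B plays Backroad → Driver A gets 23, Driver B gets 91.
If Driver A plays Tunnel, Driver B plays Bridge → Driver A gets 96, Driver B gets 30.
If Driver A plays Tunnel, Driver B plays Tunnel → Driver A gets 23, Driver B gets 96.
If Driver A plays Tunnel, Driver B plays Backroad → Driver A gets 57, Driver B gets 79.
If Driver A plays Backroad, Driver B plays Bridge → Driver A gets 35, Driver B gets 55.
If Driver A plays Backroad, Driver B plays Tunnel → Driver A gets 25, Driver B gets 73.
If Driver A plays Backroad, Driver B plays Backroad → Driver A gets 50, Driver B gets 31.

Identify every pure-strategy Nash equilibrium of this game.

Driver A against Bridge: payoffs 62, 96, 35 → best response Tunnel.
Driver A against Tunnel: payoffs 59, 23, 25 → best response Bridge.
Driver A against Backroad: payoffs 23, 57, 50 → best response Tunnel.
Driver B against Bridge: payoffs 40, 58, 91 → best response Backroad.
Driver B against Tunnel: payoffs 30, 96, 79 → best response Tunnel.
Driver B against Backroad: payoffs 55, 73, 31 → best response Tunnel.
No profile is a mutual best response for all players.

This game has no pure Nash equilibrium.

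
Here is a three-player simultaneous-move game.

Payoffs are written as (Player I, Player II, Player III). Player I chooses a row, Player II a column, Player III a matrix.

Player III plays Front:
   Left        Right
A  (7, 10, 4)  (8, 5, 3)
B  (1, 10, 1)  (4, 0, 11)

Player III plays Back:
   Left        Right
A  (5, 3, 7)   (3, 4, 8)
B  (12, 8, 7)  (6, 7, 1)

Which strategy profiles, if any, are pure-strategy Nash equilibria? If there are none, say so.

The unique pure-strategy Nash equilibrium is (B, Left, Back).

Player I against (Left, Front): payoffs 7, 1 → best response A.
Player I against (Left, Back): payoffs 5, 12 → best response B.
Player I against (Right, Front): payoffs 8, 4 → best response A.
Player I against (Right, Back): payoffs 3, 6 → best response B.
Player II against (A, Front): payoffs 10, 5 → best response Left.
Player II against (A, Back): payoffs 3, 4 → best response Right.
Player II against (B, Front): payoffs 10, 0 → best response Left.
Player II against (B, Back): payoffs 8, 7 → best response Left.
Player III against (A, Left): payoffs 4, 7 → best response Back.
Player III against (A, Right): payoffs 3, 8 → best response Back.
Player III against (B, Left): payoffs 1, 7 → best response Back.
Player III against (B, Right): payoffs 11, 1 → best response Front.
Mutual best responses: (B, Left, Back).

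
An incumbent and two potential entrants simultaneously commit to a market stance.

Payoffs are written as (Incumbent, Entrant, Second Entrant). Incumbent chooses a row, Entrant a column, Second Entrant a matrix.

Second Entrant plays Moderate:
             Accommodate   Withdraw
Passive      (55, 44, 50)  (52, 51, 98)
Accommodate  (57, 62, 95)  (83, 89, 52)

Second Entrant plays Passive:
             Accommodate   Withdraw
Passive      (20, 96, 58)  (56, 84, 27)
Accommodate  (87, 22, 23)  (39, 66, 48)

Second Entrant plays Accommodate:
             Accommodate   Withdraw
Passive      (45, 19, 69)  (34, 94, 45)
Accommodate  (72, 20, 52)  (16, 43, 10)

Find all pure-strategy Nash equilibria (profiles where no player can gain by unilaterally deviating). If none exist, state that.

Incumbent against (Accommodate, Moderate): payoffs 55, 57 → best response Accommodate.
Incumbent against (Accommodate, Passive): payoffs 20, 87 → best response Accommodate.
Incumbent against (Accommodate, Accommodate): payoffs 45, 72 → best response Accommodate.
Incumbent against (Withdraw, Moderate): payoffs 52, 83 → best response Accommodate.
Incumbent against (Withdraw, Passive): payoffs 56, 39 → best response Passive.
Incumbent against (Withdraw, Accommodate): payoffs 34, 16 → best response Passive.
Entrant against (Passive, Moderate): payoffs 44, 51 → best response Withdraw.
Entrant against (Passive, Passive): payoffs 96, 84 → best response Accommodate.
Entrant against (Passive, Accommodate): payoffs 19, 94 → best response Withdraw.
Entrant against (Accommodate, Moderate): payoffs 62, 89 → best response Withdraw.
Entrant against (Accommodate, Passive): payoffs 22, 66 → best response Withdraw.
Entrant against (Accommodate, Accommodate): payoffs 20, 43 → best response Withdraw.
Second Entrant against (Passive, Accommodate): payoffs 50, 58, 69 → best response Accommodate.
Second Entrant against (Passive, Withdraw): payoffs 98, 27, 45 → best response Moderate.
Second Entrant against (Accommodate, Accommodate): payoffs 95, 23, 52 → best response Moderate.
Second Entrant against (Accommodate, Withdraw): payoffs 52, 48, 10 → best response Moderate.
Mutual best responses: (Accommodate, Withdraw, Moderate).

The unique pure-strategy Nash equilibrium is (Accommodate, Withdraw, Moderate).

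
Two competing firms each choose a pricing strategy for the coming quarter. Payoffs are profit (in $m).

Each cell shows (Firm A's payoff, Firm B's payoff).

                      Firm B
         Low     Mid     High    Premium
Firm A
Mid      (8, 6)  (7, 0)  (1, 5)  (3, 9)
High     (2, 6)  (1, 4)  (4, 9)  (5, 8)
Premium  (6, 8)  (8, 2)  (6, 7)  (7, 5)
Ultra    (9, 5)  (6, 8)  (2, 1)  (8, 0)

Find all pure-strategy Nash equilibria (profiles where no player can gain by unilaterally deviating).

Mark each player's best response to every combination of opponents' strategies; a profile where every player is best-responding is a pure Nash equilibrium.
Firm A against Low: payoffs 8, 2, 6, 9 → best response Ultra.
Firm A against Mid: payoffs 7, 1, 8, 6 → best response Premium.
Firm A against High: payoffs 1, 4, 6, 2 → best response Premium.
Firm A against Premium: payoffs 3, 5, 7, 8 → best response Ultra.
Firm B against Mid: payoffs 6, 0, 5, 9 → best response Premium.
Firm B against High: payoffs 6, 4, 9, 8 → best response High.
Firm B against Premium: payoffs 8, 2, 7, 5 → best response Low.
Firm B against Ultra: payoffs 5, 8, 1, 0 → best response Mid.
No profile is a mutual best response for all players.

There is no pure-strategy Nash equilibrium.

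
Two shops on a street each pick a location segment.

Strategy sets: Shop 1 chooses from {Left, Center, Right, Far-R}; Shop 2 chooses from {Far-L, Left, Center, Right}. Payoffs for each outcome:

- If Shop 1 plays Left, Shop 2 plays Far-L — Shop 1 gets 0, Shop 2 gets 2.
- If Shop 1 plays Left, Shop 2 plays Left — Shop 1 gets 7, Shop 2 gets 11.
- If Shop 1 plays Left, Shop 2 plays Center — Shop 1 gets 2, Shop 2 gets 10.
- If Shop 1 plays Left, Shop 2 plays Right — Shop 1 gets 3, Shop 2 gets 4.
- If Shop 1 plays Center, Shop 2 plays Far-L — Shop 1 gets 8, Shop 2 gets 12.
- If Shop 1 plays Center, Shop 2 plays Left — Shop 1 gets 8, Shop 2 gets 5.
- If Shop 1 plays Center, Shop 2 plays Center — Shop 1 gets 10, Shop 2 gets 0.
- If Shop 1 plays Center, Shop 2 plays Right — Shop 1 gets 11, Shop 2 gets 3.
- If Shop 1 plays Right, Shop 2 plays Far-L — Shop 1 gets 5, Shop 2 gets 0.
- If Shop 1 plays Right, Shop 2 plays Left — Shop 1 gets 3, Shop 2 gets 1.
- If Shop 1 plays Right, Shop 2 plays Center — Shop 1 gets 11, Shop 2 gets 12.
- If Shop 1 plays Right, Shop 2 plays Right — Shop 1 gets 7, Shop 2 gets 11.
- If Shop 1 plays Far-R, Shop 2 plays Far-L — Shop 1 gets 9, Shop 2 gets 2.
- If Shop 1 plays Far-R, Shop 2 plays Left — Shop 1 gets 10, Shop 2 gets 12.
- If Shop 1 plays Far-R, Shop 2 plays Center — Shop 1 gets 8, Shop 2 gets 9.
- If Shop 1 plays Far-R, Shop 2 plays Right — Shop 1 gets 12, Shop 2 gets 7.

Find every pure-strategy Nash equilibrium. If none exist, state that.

(Right, Center), (Far-R, Left)

Shop 1 against Far-L: payoffs 0, 8, 5, 9 → best response Far-R.
Shop 1 against Left: payoffs 7, 8, 3, 10 → best response Far-R.
Shop 1 against Center: payoffs 2, 10, 11, 8 → best response Right.
Shop 1 against Right: payoffs 3, 11, 7, 12 → best response Far-R.
Shop 2 against Left: payoffs 2, 11, 10, 4 → best response Left.
Shop 2 against Center: payoffs 12, 5, 0, 3 → best response Far-L.
Shop 2 against Right: payoffs 0, 1, 12, 11 → best response Center.
Shop 2 against Far-R: payoffs 2, 12, 9, 7 → best response Left.
Mutual best responses: (Right, Center); (Far-R, Left).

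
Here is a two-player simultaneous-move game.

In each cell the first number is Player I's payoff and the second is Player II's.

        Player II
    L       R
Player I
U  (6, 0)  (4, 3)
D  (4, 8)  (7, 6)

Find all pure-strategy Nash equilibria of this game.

This game has no pure Nash equilibrium.

For each player, find the best response to each opponent profile; mutual best responses are the pure NE.
Player I against L: payoffs 6, 4 → best response U.
Player I against R: payoffs 4, 7 → best response D.
Player II against U: payoffs 0, 3 → best response R.
Player II against D: payoffs 8, 6 → best response L.
No profile is a mutual best response for all players.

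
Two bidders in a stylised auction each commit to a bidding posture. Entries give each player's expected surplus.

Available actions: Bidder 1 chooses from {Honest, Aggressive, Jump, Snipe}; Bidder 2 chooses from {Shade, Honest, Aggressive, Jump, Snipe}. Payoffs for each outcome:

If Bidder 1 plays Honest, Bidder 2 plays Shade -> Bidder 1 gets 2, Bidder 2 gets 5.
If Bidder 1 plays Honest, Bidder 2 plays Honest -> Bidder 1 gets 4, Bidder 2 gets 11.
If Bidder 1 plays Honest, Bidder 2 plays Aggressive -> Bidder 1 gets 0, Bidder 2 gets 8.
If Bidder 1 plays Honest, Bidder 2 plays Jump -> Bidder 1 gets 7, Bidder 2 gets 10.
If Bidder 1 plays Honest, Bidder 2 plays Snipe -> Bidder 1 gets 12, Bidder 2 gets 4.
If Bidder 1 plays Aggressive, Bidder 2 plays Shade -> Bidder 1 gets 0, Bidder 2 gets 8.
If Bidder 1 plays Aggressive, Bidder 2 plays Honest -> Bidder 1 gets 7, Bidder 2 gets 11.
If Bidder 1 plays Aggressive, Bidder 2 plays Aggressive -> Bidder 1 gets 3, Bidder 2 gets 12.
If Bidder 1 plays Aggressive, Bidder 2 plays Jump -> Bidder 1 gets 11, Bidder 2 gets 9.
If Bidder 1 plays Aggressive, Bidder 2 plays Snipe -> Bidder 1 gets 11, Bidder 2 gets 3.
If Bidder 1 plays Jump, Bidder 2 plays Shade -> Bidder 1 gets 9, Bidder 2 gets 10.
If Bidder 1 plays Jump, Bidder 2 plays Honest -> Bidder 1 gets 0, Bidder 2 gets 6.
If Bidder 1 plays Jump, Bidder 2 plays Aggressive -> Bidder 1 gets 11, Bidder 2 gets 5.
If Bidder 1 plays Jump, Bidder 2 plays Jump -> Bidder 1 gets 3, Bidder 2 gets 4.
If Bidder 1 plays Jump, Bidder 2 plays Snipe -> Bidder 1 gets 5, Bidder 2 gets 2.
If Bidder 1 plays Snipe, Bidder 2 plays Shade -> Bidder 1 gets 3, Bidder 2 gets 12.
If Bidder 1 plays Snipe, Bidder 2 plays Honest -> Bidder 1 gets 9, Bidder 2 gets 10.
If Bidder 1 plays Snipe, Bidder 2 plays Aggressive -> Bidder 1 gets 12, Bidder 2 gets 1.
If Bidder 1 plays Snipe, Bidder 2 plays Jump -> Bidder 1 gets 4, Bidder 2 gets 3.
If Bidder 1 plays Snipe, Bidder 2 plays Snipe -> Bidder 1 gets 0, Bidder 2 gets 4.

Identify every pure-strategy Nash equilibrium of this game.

Bidder 1 against Shade: payoffs 2, 0, 9, 3 → best response Jump.
Bidder 1 against Honest: payoffs 4, 7, 0, 9 → best response Snipe.
Bidder 1 against Aggressive: payoffs 0, 3, 11, 12 → best response Snipe.
Bidder 1 against Jump: payoffs 7, 11, 3, 4 → best response Aggressive.
Bidder 1 against Snipe: payoffs 12, 11, 5, 0 → best response Honest.
Bidder 2 against Honest: payoffs 5, 11, 8, 10, 4 → best response Honest.
Bidder 2 against Aggressive: payoffs 8, 11, 12, 9, 3 → best response Aggressive.
Bidder 2 against Jump: payoffs 10, 6, 5, 4, 2 → best response Shade.
Bidder 2 against Snipe: payoffs 12, 10, 1, 3, 4 → best response Shade.
Mutual best responses: (Jump, Shade).

The unique pure-strategy Nash equilibrium is (Jump, Shade).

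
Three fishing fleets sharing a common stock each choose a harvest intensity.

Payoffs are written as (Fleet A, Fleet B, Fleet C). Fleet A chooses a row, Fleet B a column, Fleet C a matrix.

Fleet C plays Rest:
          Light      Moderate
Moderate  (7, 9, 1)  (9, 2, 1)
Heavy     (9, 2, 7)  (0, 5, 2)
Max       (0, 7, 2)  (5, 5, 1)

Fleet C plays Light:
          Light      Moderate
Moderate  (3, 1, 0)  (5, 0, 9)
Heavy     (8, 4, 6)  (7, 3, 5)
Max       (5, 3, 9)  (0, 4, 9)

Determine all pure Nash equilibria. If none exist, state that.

(Moderate, Light, Rest): Fleet A can switch to Heavy (7 → 9). Not NE.
(Moderate, Light, Light): Fleet A can switch to Heavy (3 → 8). Not NE.
(Moderate, Moderate, Rest): Fleet B can switch to Light (2 → 9). Not NE.
(Moderate, Moderate, Light): Fleet A can switch to Heavy (5 → 7). Not NE.
(Heavy, Light, Rest): Fleet B can switch to Moderate (2 → 5). Not NE.
(Heavy, Light, Light): Fleet C can switch to Rest (6 → 7). Not NE.
(Heavy, Moderate, Rest): Fleet A can switch to Moderate (0 → 9). Not NE.
(Heavy, Moderate, Light): Fleet B can switch to Light (3 → 4). Not NE.
(The remaining 4 profiles each have a profitable deviation by the same check.)

This game has no pure Nash equilibrium.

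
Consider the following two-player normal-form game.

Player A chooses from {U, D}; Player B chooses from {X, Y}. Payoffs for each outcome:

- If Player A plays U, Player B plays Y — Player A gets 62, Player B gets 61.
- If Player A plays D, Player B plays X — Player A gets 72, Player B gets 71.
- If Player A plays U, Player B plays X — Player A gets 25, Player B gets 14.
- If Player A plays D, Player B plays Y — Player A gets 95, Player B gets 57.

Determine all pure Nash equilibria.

Player A against X: payoffs 25, 72 → best response D.
Player A against Y: payoffs 62, 95 → best response D.
Player B against U: payoffs 14, 61 → best response Y.
Player B against D: payoffs 71, 57 → best response X.
Mutual best responses: (D, X).

The unique pure-strategy Nash equilibrium is (D, X).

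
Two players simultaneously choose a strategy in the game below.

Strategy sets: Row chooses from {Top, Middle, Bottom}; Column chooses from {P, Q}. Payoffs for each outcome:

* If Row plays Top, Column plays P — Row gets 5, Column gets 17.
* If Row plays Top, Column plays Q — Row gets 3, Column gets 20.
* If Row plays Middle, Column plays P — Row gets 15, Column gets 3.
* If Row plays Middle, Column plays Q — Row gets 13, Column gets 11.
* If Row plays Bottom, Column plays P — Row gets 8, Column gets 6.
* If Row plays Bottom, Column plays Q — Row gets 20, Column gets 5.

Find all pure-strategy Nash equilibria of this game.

No pure-strategy Nash equilibrium.

(Top, P): Row can switch to Middle (5 → 15). Not NE.
(Top, Q): Row can switch to Middle (3 → 13). Not NE.
(Middle, P): Column can switch to Q (3 → 11). Not NE.
(Middle, Q): Row can switch to Bottom (13 → 20). Not NE.
(Bottom, P): Row can switch to Middle (8 → 15). Not NE.
(Bottom, Q): Column can switch to P (5 → 6). Not NE.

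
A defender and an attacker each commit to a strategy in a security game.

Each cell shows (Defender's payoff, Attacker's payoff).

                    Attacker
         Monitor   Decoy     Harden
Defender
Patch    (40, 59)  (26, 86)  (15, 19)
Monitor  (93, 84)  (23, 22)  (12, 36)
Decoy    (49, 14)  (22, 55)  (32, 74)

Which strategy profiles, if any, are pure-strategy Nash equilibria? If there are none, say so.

For each player, find the best response to each opponent profile; mutual best responses are the pure NE.
Defender against Monitor: payoffs 40, 93, 49 → best response Monitor.
Defender against Decoy: payoffs 26, 23, 22 → best response Patch.
Defender against Harden: payoffs 15, 12, 32 → best response Decoy.
Attacker against Patch: payoffs 59, 86, 19 → best response Decoy.
Attacker against Monitor: payoffs 84, 22, 36 → best response Monitor.
Attacker against Decoy: payoffs 14, 55, 74 → best response Harden.
Mutual best responses: (Patch, Decoy); (Monitor, Monitor); (Decoy, Harden).

The pure Nash equilibria are (Patch, Decoy); (Monitor, Monitor); (Decoy, Harden).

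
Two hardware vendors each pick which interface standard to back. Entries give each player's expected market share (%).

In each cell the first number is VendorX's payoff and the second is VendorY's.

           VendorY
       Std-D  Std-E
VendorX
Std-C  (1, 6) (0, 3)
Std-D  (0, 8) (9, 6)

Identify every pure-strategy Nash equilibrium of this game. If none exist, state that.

The unique pure-strategy Nash equilibrium is (Std-C, Std-D).

For each player, find the best response to each opponent profile; mutual best responses are the pure NE.
VendorX against Std-D: payoffs 1, 0 → best response Std-C.
VendorX against Std-E: payoffs 0, 9 → best response Std-D.
VendorY against Std-C: payoffs 6, 3 → best response Std-D.
VendorY against Std-D: payoffs 8, 6 → best response Std-D.
Mutual best responses: (Std-C, Std-D).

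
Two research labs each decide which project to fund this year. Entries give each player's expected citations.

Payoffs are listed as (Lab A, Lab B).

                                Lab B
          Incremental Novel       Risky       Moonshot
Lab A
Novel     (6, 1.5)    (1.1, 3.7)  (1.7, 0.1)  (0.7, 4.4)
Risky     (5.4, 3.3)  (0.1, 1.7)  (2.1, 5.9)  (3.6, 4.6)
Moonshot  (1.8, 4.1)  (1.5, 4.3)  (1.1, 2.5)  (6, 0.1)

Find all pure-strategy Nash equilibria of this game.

The pure Nash equilibria are (Risky, Risky) and (Moonshot, Novel).

(Novel, Incremental): Lab B can switch to Novel (1.5 → 3.7). Not NE.
(Novel, Novel): Lab A can switch to Moonshot (1.1 → 1.5). Not NE.
(Novel, Risky): Lab A can switch to Risky (1.7 → 2.1). Not NE.
(Novel, Moonshot): Lab A can switch to Risky (0.7 → 3.6). Not NE.
(Risky, Incremental): Lab A can switch to Novel (5.4 → 6). Not NE.
(Risky, Novel): Lab A can switch to Novel (0.1 → 1.1). Not NE.
(Risky, Risky): Lab A gets 2.1, best alternative 1.7; Lab B gets 5.9, best alternative 4.6. No profitable deviation — NE.
(Moonshot, Novel): Lab A gets 1.5, best alternative 1.1; Lab B gets 4.3, best alternative 4.1. No profitable deviation — NE.
(The remaining 4 profiles each have a profitable deviation by the same check.)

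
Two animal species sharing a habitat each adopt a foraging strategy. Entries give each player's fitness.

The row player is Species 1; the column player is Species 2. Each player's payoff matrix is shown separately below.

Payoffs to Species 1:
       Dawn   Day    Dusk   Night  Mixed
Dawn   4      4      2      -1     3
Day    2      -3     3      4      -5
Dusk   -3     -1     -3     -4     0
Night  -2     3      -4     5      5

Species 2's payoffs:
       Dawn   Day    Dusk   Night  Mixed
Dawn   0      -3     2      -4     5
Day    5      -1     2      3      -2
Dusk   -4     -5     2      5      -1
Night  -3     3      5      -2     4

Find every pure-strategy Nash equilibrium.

(Dawn, Dawn): Species 2 can switch to Dusk (0 → 2). Not NE.
(Dawn, Day): Species 2 can switch to Dawn (-3 → 0). Not NE.
(Dawn, Dusk): Species 1 can switch to Day (2 → 3). Not NE.
(Dawn, Night): Species 1 can switch to Day (-1 → 4). Not NE.
(Dawn, Mixed): Species 1 can switch to Night (3 → 5). Not NE.
(Day, Dawn): Species 1 can switch to Dawn (2 → 4). Not NE.
(The remaining 14 profiles each have a profitable deviation by the same check.)

There is no pure-strategy Nash equilibrium.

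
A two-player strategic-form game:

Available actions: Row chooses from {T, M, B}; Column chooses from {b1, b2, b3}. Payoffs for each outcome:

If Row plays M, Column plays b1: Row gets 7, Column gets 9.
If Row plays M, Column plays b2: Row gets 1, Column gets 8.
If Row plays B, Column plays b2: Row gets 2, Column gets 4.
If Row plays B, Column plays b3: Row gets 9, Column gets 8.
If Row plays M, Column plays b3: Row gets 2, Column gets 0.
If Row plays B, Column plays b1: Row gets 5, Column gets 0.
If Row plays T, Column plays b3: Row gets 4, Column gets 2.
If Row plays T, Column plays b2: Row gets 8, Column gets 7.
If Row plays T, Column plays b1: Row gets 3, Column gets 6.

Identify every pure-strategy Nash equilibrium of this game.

The pure Nash equilibria are (T, b2); (M, b1); (B, b3).

Check each profile: it is a Nash equilibrium iff no player can strictly gain by switching unilaterally.
(T, b1): Row can switch to M (3 → 7). Not NE.
(T, b2): Row gets 8, best alternative 2; Column gets 7, best alternative 6. No profitable deviation — NE.
(T, b3): Row can switch to B (4 → 9). Not NE.
(M, b1): Row gets 7, best alternative 5; Column gets 9, best alternative 8. No profitable deviation — NE.
(M, b2): Row can switch to T (1 → 8). Not NE.
(M, b3): Row can switch to T (2 → 4). Not NE.
(B, b1): Row can switch to M (5 → 7). Not NE.
(B, b2): Row can switch to T (2 → 8). Not NE.
(B, b3): Row gets 9, best alternative 4; Column gets 8, best alternative 4. No profitable deviation — NE.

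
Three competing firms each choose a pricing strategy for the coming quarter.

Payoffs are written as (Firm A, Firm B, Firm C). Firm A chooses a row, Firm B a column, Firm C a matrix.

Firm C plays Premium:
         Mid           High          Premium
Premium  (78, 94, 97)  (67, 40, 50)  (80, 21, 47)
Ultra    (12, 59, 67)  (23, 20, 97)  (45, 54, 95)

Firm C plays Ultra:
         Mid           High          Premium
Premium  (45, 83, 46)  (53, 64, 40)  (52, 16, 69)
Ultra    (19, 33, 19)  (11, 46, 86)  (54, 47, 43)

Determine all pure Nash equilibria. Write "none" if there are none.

(Premium, Mid, Premium)

Firm A against (Mid, Premium): payoffs 78, 12 → best response Premium.
Firm A against (Mid, Ultra): payoffs 45, 19 → best response Premium.
Firm A against (High, Premium): payoffs 67, 23 → best response Premium.
Firm A against (High, Ultra): payoffs 53, 11 → best response Premium.
Firm A against (Premium, Premium): payoffs 80, 45 → best response Premium.
Firm A against (Premium, Ultra): payoffs 52, 54 → best response Ultra.
Firm B against (Premium, Premium): payoffs 94, 40, 21 → best response Mid.
Firm B against (Premium, Ultra): payoffs 83, 64, 16 → best response Mid.
Firm B against (Ultra, Premium): payoffs 59, 20, 54 → best response Mid.
Firm B against (Ultra, Ultra): payoffs 33, 46, 47 → best response Premium.
Firm C against (Premium, Mid): payoffs 97, 46 → best response Premium.
Firm C against (Premium, High): payoffs 50, 40 → best response Premium.
Firm C against (Premium, Premium): payoffs 47, 69 → best response Ultra.
Firm C against (Ultra, Mid): payoffs 67, 19 → best response Premium.
Firm C against (Ultra, High): payoffs 97, 86 → best response Premium.
Firm C against (Ultra, Premium): payoffs 95, 43 → best response Premium.
Mutual best responses: (Premium, Mid, Premium).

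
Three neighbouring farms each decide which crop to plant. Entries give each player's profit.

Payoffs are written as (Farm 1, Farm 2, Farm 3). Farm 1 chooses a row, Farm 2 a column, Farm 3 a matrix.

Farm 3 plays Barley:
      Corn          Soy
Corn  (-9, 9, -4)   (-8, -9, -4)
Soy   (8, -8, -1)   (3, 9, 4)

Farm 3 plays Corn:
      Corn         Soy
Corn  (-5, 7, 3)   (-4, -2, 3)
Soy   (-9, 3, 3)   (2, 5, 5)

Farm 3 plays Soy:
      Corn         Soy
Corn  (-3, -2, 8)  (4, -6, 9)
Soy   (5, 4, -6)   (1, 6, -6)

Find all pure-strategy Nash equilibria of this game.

(Soy, Soy, Corn)

Farm 1 against (Corn, Barley): payoffs -9, 8 → best response Soy.
Farm 1 against (Corn, Corn): payoffs -5, -9 → best response Corn.
Farm 1 against (Corn, Soy): payoffs -3, 5 → best response Soy.
Farm 1 against (Soy, Barley): payoffs -8, 3 → best response Soy.
Farm 1 against (Soy, Corn): payoffs -4, 2 → best response Soy.
Farm 1 against (Soy, Soy): payoffs 4, 1 → best response Corn.
Farm 2 against (Corn, Barley): payoffs 9, -9 → best response Corn.
Farm 2 against (Corn, Corn): payoffs 7, -2 → best response Corn.
Farm 2 against (Corn, Soy): payoffs -2, -6 → best response Corn.
Farm 2 against (Soy, Barley): payoffs -8, 9 → best response Soy.
Farm 2 against (Soy, Corn): payoffs 3, 5 → best response Soy.
Farm 2 against (Soy, Soy): payoffs 4, 6 → best response Soy.
Farm 3 against (Corn, Corn): payoffs -4, 3, 8 → best response Soy.
Farm 3 against (Corn, Soy): payoffs -4, 3, 9 → best response Soy.
Farm 3 against (Soy, Corn): payoffs -1, 3, -6 → best response Corn.
Farm 3 against (Soy, Soy): payoffs 4, 5, -6 → best response Corn.
Mutual best responses: (Soy, Soy, Corn).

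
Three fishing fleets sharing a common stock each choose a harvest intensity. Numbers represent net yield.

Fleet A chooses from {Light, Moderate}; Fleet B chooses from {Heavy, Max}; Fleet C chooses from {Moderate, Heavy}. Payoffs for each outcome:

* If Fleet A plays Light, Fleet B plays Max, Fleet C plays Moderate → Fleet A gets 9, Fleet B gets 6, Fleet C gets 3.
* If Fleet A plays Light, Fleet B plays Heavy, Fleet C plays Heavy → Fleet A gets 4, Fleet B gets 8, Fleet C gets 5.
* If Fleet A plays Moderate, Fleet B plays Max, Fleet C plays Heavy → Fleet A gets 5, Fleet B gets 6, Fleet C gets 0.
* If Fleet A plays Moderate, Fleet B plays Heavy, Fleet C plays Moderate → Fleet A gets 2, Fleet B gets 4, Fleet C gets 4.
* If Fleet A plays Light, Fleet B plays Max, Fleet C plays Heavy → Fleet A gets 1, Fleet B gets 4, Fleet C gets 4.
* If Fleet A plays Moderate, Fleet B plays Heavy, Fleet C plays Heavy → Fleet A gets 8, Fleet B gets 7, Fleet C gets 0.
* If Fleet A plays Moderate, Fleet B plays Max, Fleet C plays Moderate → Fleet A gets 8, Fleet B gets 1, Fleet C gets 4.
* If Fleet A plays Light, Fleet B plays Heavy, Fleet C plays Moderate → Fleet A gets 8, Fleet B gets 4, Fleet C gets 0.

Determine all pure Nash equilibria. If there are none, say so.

(Light, Heavy, Moderate): Fleet B can switch to Max (4 → 6). Not NE.
(Light, Heavy, Heavy): Fleet A can switch to Moderate (4 → 8). Not NE.
(Light, Max, Moderate): Fleet C can switch to Heavy (3 → 4). Not NE.
(Light, Max, Heavy): Fleet A can switch to Moderate (1 → 5). Not NE.
(Moderate, Heavy, Moderate): Fleet A can switch to Light (2 → 8). Not NE.
(Moderate, Heavy, Heavy): Fleet C can switch to Moderate (0 → 4). Not NE.
(Moderate, Max, Moderate): Fleet A can switch to Light (8 → 9). Not NE.
(Moderate, Max, Heavy): Fleet B can switch to Heavy (6 → 7). Not NE.

There is no pure-strategy Nash equilibrium.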